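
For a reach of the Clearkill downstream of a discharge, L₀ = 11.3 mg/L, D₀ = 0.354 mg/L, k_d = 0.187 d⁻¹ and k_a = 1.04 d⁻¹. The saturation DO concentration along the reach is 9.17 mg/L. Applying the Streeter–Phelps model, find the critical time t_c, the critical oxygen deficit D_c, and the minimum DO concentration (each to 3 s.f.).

With k_a/k_d = 5.561 and 1 − D₀(k_a−k_d)/(k_d L₀) = 0.8571,
t_c = ln(5.561 × 0.8571) / (1.04 − 0.187) = ln(4.767) / 0.8530 = 1.562/0.8530 = 1.831 d.
D_c = (k_d/k_a) L₀ e^(−k_d t_c) = (0.187/1.04) × 11.3 × e^(−0.187×1.831) = 0.1798 × 11.3 × 0.7101 = 1.443 mg/L.
Minimum DO = C_s − D_c = 9.17 − 1.443 = 7.727 mg/L.

t_c ≈ 1.83 d; D_c ≈ 1.44 mg/L; min DO ≈ 7.73 mg/L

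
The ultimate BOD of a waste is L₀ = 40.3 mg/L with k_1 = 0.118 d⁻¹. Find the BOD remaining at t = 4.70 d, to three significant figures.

L_t = L₀ e^(−k_1 t) = 40.3 × e^(−0.118×4.70) = 40.3 × 0.5743 = 23.14 mg/L.

L ≈ 23.1 mg/L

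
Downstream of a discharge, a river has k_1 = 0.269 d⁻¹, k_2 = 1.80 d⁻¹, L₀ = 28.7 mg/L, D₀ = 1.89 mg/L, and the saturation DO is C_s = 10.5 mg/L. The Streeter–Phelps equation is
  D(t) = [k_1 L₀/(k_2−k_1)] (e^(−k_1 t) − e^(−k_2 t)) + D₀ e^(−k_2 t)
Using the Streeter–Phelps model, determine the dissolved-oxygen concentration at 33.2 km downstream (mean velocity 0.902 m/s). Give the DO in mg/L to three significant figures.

Travel time t = x/v = 33.2 km / (0.902 m/s) = 33200 m / 0.902 m/s = 36810 s = 0.4260 d.
k_1 L₀/(k_2−k_1) = 0.269×28.7/(1.80−0.269) = 7.720/1.531 = 5.043 mg/L.
e^(−k_1 t) = e^(−0.269×0.4260) = 0.8917; e^(−k_2 t) = e^(−1.80×0.4260) = 0.4645.
D = 5.043 × (0.8917 − 0.4645) + 1.89 × 0.4645 = 2.154 + 0.8779 = 3.032 mg/L.
DO = C_s − D = 10.5 − 3.032 = 7.468 mg/L.

DO ≈ 7.47 mg/L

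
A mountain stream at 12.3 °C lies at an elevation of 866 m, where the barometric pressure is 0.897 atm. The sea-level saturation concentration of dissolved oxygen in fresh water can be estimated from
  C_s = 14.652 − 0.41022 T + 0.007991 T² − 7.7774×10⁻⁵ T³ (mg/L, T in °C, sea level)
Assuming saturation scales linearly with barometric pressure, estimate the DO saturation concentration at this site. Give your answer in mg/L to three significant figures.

C_s ≈ 9.57 mg/L

At sea level: C_s = 14.652 − 0.41022×12.3 + 0.007991×12.3² − 7.7774×10⁻⁵×12.3³ = 10.67 mg/L.
Pressure correction: C_s' = 10.67 × 0.897 = 9.571 mg/L.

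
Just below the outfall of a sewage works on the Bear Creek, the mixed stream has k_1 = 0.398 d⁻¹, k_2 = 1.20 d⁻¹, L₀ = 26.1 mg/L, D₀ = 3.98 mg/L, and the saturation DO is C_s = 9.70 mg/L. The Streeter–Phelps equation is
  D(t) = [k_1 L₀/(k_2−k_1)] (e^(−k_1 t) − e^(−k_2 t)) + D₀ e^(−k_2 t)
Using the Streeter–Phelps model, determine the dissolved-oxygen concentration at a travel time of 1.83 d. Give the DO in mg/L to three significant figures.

DO ≈ 4.45 mg/L

k_1 L₀/(k_2−k_1) = 0.398×26.1/(1.20−0.398) = 10.39/0.8020 = 12.95 mg/L.
e^(−k_1 t) = e^(−0.398×1.830) = 0.4827; e^(−k_2 t) = e^(−1.20×1.830) = 0.1112.
D = 12.95 × (0.4827 − 0.1112) + 3.98 × 0.1112 = 4.811 + 0.4428 = 5.254 mg/L.
DO = C_s − D = 9.70 − 5.254 = 4.446 mg/L.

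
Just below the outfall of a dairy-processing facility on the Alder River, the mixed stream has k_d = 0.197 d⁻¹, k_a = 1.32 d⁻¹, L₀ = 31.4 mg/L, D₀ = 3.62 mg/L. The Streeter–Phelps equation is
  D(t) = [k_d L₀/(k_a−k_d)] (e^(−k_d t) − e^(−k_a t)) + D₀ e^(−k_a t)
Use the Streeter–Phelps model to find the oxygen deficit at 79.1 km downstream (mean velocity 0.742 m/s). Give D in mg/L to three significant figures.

Travel time t = x/v = 79.1 km / (0.742 m/s) = 79100 m / 0.742 m/s = 106600 s = 1.234 d.
k_d L₀/(k_a−k_d) = 0.197×31.4/(1.32−0.197) = 6.186/1.123 = 5.508 mg/L.
e^(−k_d t) = e^(−0.197×1.234) = 0.7842; e^(−k_a t) = e^(−1.32×1.234) = 0.1962.
D = 5.508 × (0.7842 − 0.1962) + 3.62 × 0.1962 = 3.239 + 0.7102 = 3.949 mg/L.

D ≈ 3.95 mg/L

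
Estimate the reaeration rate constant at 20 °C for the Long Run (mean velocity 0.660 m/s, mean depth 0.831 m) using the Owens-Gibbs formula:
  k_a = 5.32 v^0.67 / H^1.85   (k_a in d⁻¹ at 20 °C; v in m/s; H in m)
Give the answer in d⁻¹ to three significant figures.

k_a ≈ 5.67 d⁻¹

k_a = 5.32 × 0.660^0.67 / 0.831^1.85 = 5.32 × 0.7570 / 0.7100 = 5.672 d⁻¹.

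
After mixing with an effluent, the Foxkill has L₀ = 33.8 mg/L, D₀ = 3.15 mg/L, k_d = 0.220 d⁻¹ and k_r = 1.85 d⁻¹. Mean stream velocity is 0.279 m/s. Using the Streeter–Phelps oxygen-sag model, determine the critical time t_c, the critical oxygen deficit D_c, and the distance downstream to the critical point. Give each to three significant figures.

t_c ≈ 0.587 d; D_c ≈ 3.53 mg/L; x_c ≈ 14.1 km

With k_r/k_d = 8.409 and 1 − D₀(k_r−k_d)/(k_d L₀) = 0.3095,
t_c = ln(8.409 × 0.3095) / (1.85 − 0.220) = ln(2.603) / 1.630 = 0.9565/1.630 = 0.5868 d.
D_c = (k_d/k_r) L₀ e^(−k_d t_c) = (0.220/1.85) × 33.8 × e^(−0.220×0.5868) = 0.1189 × 33.8 × 0.8789 = 3.533 mg/L.
x_c = v t_c = 0.279 m/s × 0.5868 d × 86400 s/d = 14150 m ≈ 14.1 km.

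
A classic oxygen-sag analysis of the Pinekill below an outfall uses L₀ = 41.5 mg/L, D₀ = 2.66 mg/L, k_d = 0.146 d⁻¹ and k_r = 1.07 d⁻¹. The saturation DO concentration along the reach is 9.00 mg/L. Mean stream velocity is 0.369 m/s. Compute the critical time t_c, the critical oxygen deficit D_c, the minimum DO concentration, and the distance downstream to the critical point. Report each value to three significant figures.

With k_r/k_d = 7.329 and 1 − D₀(k_r−k_d)/(k_d L₀) = 0.5943,
t_c = ln(7.329 × 0.5943) / (1.07 − 0.146) = ln(4.356) / 0.9240 = 1.472/0.9240 = 1.593 d.
L(t_c) = L₀ e^(−k_d t_c) = 41.5 × 0.7925 = 32.89 mg/L, and at the critical point k_r D_c = k_d L, so D_c = (0.146/1.07) × 32.89 = 4.488 mg/L.
Minimum DO = C_s − D_c = 9.00 − 4.488 = 4.512 mg/L.
x_c = v t_c = 0.369 m/s × 1.593 d × 86400 s/d = 50770 m ≈ 50.8 km.

t_c ≈ 1.59 d; D_c ≈ 4.49 mg/L; min DO ≈ 4.51 mg/L; x_c ≈ 50.8 km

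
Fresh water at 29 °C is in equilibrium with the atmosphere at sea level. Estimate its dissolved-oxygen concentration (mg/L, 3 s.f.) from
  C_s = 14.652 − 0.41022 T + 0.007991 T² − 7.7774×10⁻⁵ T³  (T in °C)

C_s = 14.652 − 0.41022×29 + 0.007991×29² − 7.7774×10⁻⁵×29³ = 7.579 mg/L.

C_s ≈ 7.58 mg/L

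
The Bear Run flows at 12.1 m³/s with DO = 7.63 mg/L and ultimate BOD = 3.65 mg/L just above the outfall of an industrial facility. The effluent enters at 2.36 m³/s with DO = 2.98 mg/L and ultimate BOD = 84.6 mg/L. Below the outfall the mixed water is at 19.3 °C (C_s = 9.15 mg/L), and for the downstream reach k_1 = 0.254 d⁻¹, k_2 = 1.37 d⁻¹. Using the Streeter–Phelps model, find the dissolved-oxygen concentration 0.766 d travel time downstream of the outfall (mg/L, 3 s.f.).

Mixed DO = (12.1×7.63 + 2.36×2.98)/(12.1+2.36) = 99.36/14.46 = 6.871 mg/L.
Mixed L₀ = (12.1×3.65 + 2.36×84.6)/(14.46) = 243.8/14.46 = 16.86 mg/L.
Initial deficit D₀ = C_s − DO₀ = 9.15 − 6.871 = 2.279 mg/L.
D(0.766) = [0.254×16.86/(1.37−0.254)](e^(−0.254×0.766) − e^(−1.37×0.766)) + 2.279 e^(−1.37×0.766)
= 3.838 × (0.8232 − 0.3501) + 2.279 × 0.3501 = 2.613 mg/L.
DO = 9.15 − 2.613 = 6.537 mg/L.

DO ≈ 6.54 mg/L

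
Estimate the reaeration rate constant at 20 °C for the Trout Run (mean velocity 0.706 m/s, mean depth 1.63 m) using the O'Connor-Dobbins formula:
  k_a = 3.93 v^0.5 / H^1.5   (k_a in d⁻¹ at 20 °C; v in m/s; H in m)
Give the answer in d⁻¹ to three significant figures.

k_a ≈ 1.59 d⁻¹

k_a = 3.93 × 0.706^0.5 / 1.63^1.5 = 3.93 × 0.8402 / 2.081 = 1.587 d⁻¹.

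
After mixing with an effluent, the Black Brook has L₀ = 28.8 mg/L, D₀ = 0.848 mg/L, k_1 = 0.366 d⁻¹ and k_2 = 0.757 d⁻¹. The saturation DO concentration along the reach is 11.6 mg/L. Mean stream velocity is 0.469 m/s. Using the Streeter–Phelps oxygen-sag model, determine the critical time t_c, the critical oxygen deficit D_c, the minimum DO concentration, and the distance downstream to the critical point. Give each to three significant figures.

With k_2/k_1 = 2.068 and 1 − D₀(k_2−k_1)/(k_1 L₀) = 0.9685,
t_c = ln(2.068 × 0.9685) / (0.757 − 0.366) = ln(2.003) / 0.3910 = 0.6948/0.3910 = 1.777 d.
L(t_c) = L₀ e^(−k_1 t_c) = 28.8 × 0.5219 = 15.03 mg/L, and at the critical point k_2 D_c = k_1 L, so D_c = (0.366/0.757) × 15.03 = 7.267 mg/L.
Minimum DO = C_s − D_c = 11.6 − 7.267 = 4.333 mg/L.
x_c = v t_c = 0.469 m/s × 1.777 d × 86400 s/d = 72000 m ≈ 72.0 km.

t_c ≈ 1.78 d; D_c ≈ 7.27 mg/L; min DO ≈ 4.33 mg/L; x_c ≈ 72.0 km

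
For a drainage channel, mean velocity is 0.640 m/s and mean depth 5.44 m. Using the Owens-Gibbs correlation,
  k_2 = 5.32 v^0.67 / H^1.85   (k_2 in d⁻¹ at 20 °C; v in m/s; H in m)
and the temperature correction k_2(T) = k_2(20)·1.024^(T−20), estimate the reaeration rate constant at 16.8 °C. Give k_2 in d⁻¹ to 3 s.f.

k_2(20) = 5.32 × 0.640^0.67 / 5.44^1.85 = 5.32 × 0.7416 / 22.95 = 0.1719 d⁻¹.
k_2(16.8) = 0.1719 × 1.024^(16.8−20) = 0.1719 × 0.9269 = 0.1593 d⁻¹.

k_2 ≈ 0.159 d⁻¹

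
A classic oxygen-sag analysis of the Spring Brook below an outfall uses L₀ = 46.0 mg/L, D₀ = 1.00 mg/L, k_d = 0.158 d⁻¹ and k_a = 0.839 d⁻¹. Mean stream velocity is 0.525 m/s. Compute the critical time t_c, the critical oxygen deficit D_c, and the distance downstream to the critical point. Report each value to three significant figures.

t_c ≈ 2.31 d; D_c ≈ 6.02 mg/L; x_c ≈ 105 km

With k_a/k_d = 5.310 and 1 − D₀(k_a−k_d)/(k_d L₀) = 0.9063,
t_c = ln(5.310 × 0.9063) / (0.839 − 0.158) = ln(4.813) / 0.6810 = 1.571/0.6810 = 2.307 d.
D_c = (k_d/k_a) L₀ e^(−k_d t_c) = (0.158/0.839) × 46.0 × e^(−0.158×2.307) = 0.1883 × 46.0 × 0.6945 = 6.016 mg/L.
x_c = v t_c = 0.525 m/s × 2.307 d × 86400 s/d = 104700 m ≈ 105 km.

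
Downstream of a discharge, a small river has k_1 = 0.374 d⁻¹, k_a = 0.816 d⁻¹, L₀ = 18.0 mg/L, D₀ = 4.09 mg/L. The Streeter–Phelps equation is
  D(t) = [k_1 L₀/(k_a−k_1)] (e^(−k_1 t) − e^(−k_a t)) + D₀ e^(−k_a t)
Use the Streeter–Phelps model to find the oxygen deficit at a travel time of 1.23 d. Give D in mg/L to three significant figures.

k_1 L₀/(k_a−k_1) = 0.374×18.0/(0.816−0.374) = 6.732/0.4420 = 15.23 mg/L.
e^(−k_1 t) = e^(−0.374×1.230) = 0.6313; e^(−k_a t) = e^(−0.816×1.230) = 0.3665.
D = 15.23 × (0.6313 − 0.3665) + 4.09 × 0.3665 = 4.032 + 1.499 = 5.531 mg/L.

D ≈ 5.53 mg/L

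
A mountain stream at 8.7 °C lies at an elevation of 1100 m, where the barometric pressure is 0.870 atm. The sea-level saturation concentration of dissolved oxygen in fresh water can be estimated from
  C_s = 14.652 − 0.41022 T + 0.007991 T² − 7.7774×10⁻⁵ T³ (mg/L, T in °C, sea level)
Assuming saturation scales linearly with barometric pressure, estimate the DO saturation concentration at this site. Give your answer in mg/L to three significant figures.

C_s ≈ 10.1 mg/L

At sea level: C_s = 14.652 − 0.41022×8.7 + 0.007991×8.7² − 7.7774×10⁻⁵×8.7³ = 11.64 mg/L.
Pressure correction: C_s' = 11.64 × 0.870 = 10.12 mg/L.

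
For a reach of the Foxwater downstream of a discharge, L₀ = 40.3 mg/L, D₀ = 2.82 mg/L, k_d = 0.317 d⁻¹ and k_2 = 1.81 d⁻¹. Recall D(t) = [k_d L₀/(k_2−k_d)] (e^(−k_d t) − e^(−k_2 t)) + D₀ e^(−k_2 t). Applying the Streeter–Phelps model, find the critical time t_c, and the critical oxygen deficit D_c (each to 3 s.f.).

t_c = [1/(k_2−k_d)] ln[(k_2/k_d)(1 − D₀(k_2−k_d)/(k_d L₀))]
= [1/(1.81−0.317)] ln[(1.81/0.317)(1 − 2.82×1.493/(0.317×40.3))]
= (1/1.493) ln[5.710 × 0.6704] = 0.6698 × ln(3.828) = 0.6698 × 1.342 = 0.8991 d.
L(t_c) = L₀ e^(−k_d t_c) = 40.3 × 0.7520 = 30.31 mg/L, and at the critical point k_2 D_c = k_d L, so D_c = (0.317/1.81) × 30.31 = 5.308 mg/L.

t_c ≈ 0.899 d; D_c ≈ 5.31 mg/L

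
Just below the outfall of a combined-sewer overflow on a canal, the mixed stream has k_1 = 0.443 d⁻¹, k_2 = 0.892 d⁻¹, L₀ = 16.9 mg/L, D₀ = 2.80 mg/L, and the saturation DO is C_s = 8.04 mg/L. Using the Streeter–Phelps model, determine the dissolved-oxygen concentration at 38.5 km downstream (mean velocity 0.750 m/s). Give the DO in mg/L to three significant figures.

DO ≈ 3.39 mg/L

Travel time t = x/v = 38.5 km / (0.750 m/s) = 38500 m / 0.750 m/s = 51330 s = 0.5941 d.
k_1 L₀/(k_2−k_1) = 0.443×16.9/(0.892−0.443) = 7.487/0.4490 = 16.67 mg/L.
e^(−k_1 t) = e^(−0.443×0.5941) = 0.7686; e^(−k_2 t) = e^(−0.892×0.5941) = 0.5886.
D = 16.67 × (0.7686 − 0.5886) + 2.80 × 0.5886 = 3.001 + 1.648 = 4.649 mg/L.
DO = C_s − D = 8.04 − 4.649 = 3.391 mg/L.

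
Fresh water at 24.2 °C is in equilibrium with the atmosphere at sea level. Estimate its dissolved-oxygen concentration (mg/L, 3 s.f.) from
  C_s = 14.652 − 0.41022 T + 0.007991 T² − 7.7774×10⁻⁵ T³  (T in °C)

C_s = 14.652 − 0.41022×24.2 + 0.007991×24.2² − 7.7774×10⁻⁵×24.2³ = 8.302 mg/L.

C_s ≈ 8.30 mg/L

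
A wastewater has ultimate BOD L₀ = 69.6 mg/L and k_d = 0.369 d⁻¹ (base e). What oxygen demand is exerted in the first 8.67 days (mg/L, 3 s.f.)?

y_t = L₀(1 − e^(−k_d t)) = 69.6 × (1 − e^(−0.369×8.67))
= 69.6 × (1 − 0.04079) = 69.6 × 0.9592 = 66.76 mg/L.

y ≈ 66.8 mg/L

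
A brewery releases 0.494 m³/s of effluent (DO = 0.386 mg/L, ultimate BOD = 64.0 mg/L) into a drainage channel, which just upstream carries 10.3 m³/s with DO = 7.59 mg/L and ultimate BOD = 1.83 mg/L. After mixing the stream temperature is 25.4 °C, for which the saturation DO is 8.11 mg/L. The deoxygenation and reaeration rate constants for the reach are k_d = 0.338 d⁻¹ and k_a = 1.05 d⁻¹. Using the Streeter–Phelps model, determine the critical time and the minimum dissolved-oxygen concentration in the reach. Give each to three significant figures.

t_c ≈ 0.914 d; minimum DO ≈ 7.01 mg/L

Mixed DO = (10.3×7.59 + 0.494×0.386)/(10.3+0.494) = 78.37/10.79 = 7.260 mg/L.
Mixed L₀ = (10.3×1.83 + 0.494×64.0)/(10.79) = 50.47/10.79 = 4.675 mg/L.
Initial deficit D₀ = C_s − DO₀ = 8.11 − 7.260 = 0.8497 mg/L.
t_c = (1/0.7120) ln[(1.05/0.338)(1 − 0.8497×0.7120/(0.338×4.675))] = 1.404 × ln(1.917) = 0.9141 d.
D_c = (0.338/1.05) × 4.675 × e^(−0.338×0.9141) = 0.3219 × 4.675 × 0.7342 = 1.105 mg/L.
Minimum DO = 8.11 − 1.105 = 7.005 mg/L.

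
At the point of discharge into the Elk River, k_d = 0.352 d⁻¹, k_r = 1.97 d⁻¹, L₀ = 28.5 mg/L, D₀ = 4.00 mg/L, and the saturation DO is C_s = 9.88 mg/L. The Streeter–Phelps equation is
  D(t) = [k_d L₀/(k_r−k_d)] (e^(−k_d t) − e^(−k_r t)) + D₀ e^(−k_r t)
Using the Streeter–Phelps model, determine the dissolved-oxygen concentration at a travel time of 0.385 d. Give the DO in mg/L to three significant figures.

k_d L₀/(k_r−k_d) = 0.352×28.5/(1.97−0.352) = 10.03/1.618 = 6.200 mg/L.
e^(−k_d t) = e^(−0.352×0.3850) = 0.8733; e^(−k_r t) = e^(−1.97×0.3850) = 0.4684.
D = 6.200 × (0.8733 − 0.4684) + 4.00 × 0.4684 = 2.510 + 1.874 = 4.384 mg/L.
DO = C_s − D = 9.88 − 4.384 = 5.496 mg/L.

DO ≈ 5.50 mg/L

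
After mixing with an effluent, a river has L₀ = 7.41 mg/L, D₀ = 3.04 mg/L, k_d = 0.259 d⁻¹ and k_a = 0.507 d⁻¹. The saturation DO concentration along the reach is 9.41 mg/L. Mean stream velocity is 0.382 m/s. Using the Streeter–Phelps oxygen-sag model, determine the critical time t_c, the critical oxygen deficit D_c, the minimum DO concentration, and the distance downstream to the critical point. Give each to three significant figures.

At the critical point dD/dt = 0, so k_d L₀ e^(−k_d t) = k_a D. Substituting D(t) from the Streeter–Phelps equation and solving for t gives
t_c = ln[(k_a/k_d)(1 − D₀(k_a−k_d)/(k_d L₀))] / (k_a−k_d).
Here k_a−k_d = 0.2480 d⁻¹ and 1 − D₀(k_a−k_d)/(k_d L₀) = 1 − 3.04×0.2480/(0.259×7.41) = 0.6072, so
t_c = ln(1.958 × 0.6072) / 0.2480 = 0.1727 / 0.2480 = 0.6965 d.
L(t_c) = L₀ e^(−k_d t_c) = 7.41 × 0.8349 = 6.187 mg/L, and at the critical point k_a D_c = k_d L, so D_c = (0.259/0.507) × 6.187 = 3.161 mg/L.
Minimum DO = C_s − D_c = 9.41 − 3.161 = 6.249 mg/L.
x_c = v t_c = 0.382 m/s × 0.6965 d × 86400 s/d = 22990 m ≈ 23.0 km.

t_c ≈ 0.697 d; D_c ≈ 3.16 mg/L; min DO ≈ 6.25 mg/L; x_c ≈ 23.0 km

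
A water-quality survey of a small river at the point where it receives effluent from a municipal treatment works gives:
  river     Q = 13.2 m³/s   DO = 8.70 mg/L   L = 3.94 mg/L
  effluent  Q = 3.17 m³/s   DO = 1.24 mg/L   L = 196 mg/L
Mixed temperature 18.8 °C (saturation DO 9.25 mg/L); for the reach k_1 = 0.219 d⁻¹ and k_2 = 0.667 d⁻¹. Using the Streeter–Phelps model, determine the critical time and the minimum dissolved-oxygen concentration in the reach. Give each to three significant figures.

Mixed DO = (13.2×8.70 + 3.17×1.24)/(13.2+3.17) = 118.8/16.37 = 7.255 mg/L.
Mixed L₀ = (13.2×3.94 + 3.17×196)/(16.37) = 673.3/16.37 = 41.13 mg/L.
Initial deficit D₀ = C_s − DO₀ = 9.25 − 7.255 = 1.995 mg/L.
t_c = (1/0.4480) ln[(0.667/0.219)(1 − 1.995×0.4480/(0.219×41.13))] = 2.232 × ln(2.744) = 2.253 d.
D_c = (0.219/0.667) × 41.13 × e^(−0.219×2.253) = 0.3283 × 41.13 × 0.6106 = 8.246 mg/L.
Minimum DO = 9.25 − 8.246 = 1.004 mg/L.

t_c ≈ 2.25 d; minimum DO ≈ 1.00 mg/L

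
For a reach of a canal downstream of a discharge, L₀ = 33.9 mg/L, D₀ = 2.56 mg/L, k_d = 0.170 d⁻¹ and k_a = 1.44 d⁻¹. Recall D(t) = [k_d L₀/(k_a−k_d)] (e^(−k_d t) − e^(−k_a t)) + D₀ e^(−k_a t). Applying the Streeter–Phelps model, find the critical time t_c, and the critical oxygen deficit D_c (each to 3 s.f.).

With k_a/k_d = 8.471 and 1 − D₀(k_a−k_d)/(k_d L₀) = 0.4358,
t_c = ln(8.471 × 0.4358) / (1.44 − 0.170) = ln(3.692) / 1.270 = 1.306/1.270 = 1.028 d.
L(t_c) = L₀ e^(−k_d t_c) = 33.9 × 0.8396 = 28.46 mg/L, and at the critical point k_a D_c = k_d L, so D_c = (0.170/1.44) × 28.46 = 3.360 mg/L.

t_c ≈ 1.03 d; D_c ≈ 3.36 mg/L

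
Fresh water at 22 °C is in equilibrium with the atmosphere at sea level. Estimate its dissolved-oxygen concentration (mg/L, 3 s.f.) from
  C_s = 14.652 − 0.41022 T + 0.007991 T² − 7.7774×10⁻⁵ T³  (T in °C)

C_s = 14.652 − 0.41022×22 + 0.007991×22² − 7.7774×10⁻⁵×22³ = 8.667 mg/L.

C_s ≈ 8.67 mg/L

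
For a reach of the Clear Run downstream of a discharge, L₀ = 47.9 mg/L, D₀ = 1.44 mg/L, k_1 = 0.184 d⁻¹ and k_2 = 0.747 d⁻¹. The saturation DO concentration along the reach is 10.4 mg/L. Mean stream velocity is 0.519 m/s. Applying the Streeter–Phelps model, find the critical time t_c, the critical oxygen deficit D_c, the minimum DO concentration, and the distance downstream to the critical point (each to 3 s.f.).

With k_2/k_1 = 4.060 and 1 − D₀(k_2−k_1)/(k_1 L₀) = 0.9080,
t_c = ln(4.060 × 0.9080) / (0.747 − 0.184) = ln(3.686) / 0.5630 = 1.305/0.5630 = 2.317 d.
L(t_c) = L₀ e^(−k_1 t_c) = 47.9 × 0.6529 = 31.27 mg/L, and at the critical point k_2 D_c = k_1 L, so D_c = (0.184/0.747) × 31.27 = 7.703 mg/L.
Minimum DO = C_s − D_c = 10.4 − 7.703 = 2.697 mg/L.
x_c = v t_c = 0.519 m/s × 2.317 d × 86400 s/d = 103900 m ≈ 104 km.

t_c ≈ 2.32 d; D_c ≈ 7.70 mg/L; min DO ≈ 2.70 mg/L; x_c ≈ 104 km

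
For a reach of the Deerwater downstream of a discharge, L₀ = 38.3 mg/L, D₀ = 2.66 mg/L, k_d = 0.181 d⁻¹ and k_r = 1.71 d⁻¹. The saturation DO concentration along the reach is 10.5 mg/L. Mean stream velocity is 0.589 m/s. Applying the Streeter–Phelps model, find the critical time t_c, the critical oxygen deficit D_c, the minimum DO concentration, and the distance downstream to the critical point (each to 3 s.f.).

With k_r/k_d = 9.448 and 1 − D₀(k_r−k_d)/(k_d L₀) = 0.4133,
t_c = ln(9.448 × 0.4133) / (1.71 − 0.181) = ln(3.905) / 1.529 = 1.362/1.529 = 0.8909 d.
L(t_c) = L₀ e^(−k_d t_c) = 38.3 × 0.8511 = 32.60 mg/L, and at the critical point k_r D_c = k_d L, so D_c = (0.181/1.71) × 32.60 = 3.450 mg/L.
Minimum DO = C_s − D_c = 10.5 − 3.450 = 7.050 mg/L.
x_c = v t_c = 0.589 m/s × 0.8909 d × 86400 s/d = 45340 m ≈ 45.3 km.

t_c ≈ 0.891 d; D_c ≈ 3.45 mg/L; min DO ≈ 7.05 mg/L; x_c ≈ 45.3 km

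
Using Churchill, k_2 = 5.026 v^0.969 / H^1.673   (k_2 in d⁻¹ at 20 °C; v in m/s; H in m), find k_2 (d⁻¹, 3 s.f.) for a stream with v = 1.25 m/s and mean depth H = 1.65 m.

k_2 ≈ 2.70 d⁻¹

k_2 = 5.026 × 1.25^0.969 / 1.65^1.673 = 5.026 × 1.241 / 2.311 = 2.699 d⁻¹.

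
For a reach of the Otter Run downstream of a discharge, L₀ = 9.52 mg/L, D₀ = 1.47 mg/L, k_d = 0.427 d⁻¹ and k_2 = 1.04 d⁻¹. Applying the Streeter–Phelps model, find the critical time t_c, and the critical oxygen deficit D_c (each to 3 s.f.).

t_c = [1/(k_2−k_d)] ln[(k_2/k_d)(1 − D₀(k_2−k_d)/(k_d L₀))]
= [1/(1.04−0.427)] ln[(1.04/0.427)(1 − 1.47×0.6130/(0.427×9.52))]
= (1/0.6130) ln[2.436 × 0.7783] = 1.631 × ln(1.896) = 1.631 × 0.6396 = 1.043 d.
D_c = (k_d/k_2) L₀ e^(−k_d t_c) = (0.427/1.04) × 9.52 × e^(−0.427×1.043) = 0.4106 × 9.52 × 0.6405 = 2.503 mg/L.

t_c ≈ 1.04 d; D_c ≈ 2.50 mg/L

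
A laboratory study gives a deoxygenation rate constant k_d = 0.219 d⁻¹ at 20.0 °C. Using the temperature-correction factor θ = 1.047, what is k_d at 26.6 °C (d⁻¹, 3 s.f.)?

k_d ≈ 0.297 d⁻¹

k_d(T₂) = k_d(T₁) · θ^(T₂−T₁) = 0.219 × 1.047^(26.6−20.0)
= 0.219 × 1.047^6.60 = 0.219 × 1.354 = 0.2965 d⁻¹.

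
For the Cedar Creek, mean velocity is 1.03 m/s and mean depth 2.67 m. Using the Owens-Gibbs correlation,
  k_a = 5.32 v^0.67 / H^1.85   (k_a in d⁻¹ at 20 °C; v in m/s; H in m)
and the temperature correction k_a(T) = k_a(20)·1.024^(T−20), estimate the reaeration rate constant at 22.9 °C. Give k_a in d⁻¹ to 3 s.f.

k_a ≈ 0.945 d⁻¹

k_a(20) = 5.32 × 1.03^0.67 / 2.67^1.85 = 5.32 × 1.020 / 6.152 = 0.8820 d⁻¹.
k_a(22.9) = 0.8820 × 1.024^(22.9−20) = 0.8820 × 1.071 = 0.9448 d⁻¹.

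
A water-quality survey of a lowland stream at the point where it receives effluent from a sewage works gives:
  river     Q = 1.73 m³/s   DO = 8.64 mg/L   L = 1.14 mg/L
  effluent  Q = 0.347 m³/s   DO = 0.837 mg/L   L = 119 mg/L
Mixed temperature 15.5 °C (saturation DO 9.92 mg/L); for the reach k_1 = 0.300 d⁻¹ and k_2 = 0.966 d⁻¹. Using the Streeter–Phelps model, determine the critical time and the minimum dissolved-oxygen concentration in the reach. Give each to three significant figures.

Mixed DO = (1.73×8.64 + 0.347×0.837)/(1.73+0.347) = 15.24/2.077 = 7.336 mg/L.
Mixed L₀ = (1.73×1.14 + 0.347×119)/(2.077) = 43.27/2.077 = 20.83 mg/L.
Initial deficit D₀ = C_s − DO₀ = 9.92 − 7.336 = 2.584 mg/L.
t_c = (1/0.6660) ln[(0.966/0.300)(1 − 2.584×0.6660/(0.300×20.83))] = 1.502 × ln(2.333) = 1.272 d.
D_c = (0.300/0.966) × 20.83 × e^(−0.300×1.272) = 0.3106 × 20.83 × 0.6827 = 4.417 mg/L.
Minimum DO = 9.92 − 4.417 = 5.503 mg/L.

t_c ≈ 1.27 d; minimum DO ≈ 5.50 mg/L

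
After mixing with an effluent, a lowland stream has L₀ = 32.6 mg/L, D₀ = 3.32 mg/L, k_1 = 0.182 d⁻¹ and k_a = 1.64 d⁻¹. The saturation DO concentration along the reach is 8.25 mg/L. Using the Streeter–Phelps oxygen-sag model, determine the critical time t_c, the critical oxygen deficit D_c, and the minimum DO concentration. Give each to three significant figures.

At the critical point dD/dt = 0, so k_1 L₀ e^(−k_1 t) = k_a D. Substituting D(t) from the Streeter–Phelps equation and solving for t gives
t_c = ln[(k_a/k_1)(1 − D₀(k_a−k_1)/(k_1 L₀))] / (k_a−k_1).
Here k_a−k_1 = 1.458 d⁻¹ and 1 − D₀(k_a−k_1)/(k_1 L₀) = 1 − 3.32×1.458/(0.182×32.6) = 0.1842, so
t_c = ln(9.011 × 0.1842) / 1.458 = 0.5065 / 1.458 = 0.3474 d.
D_c = (k_1/k_a) L₀ e^(−k_1 t_c) = (0.182/1.64) × 32.6 × e^(−0.182×0.3474) = 0.1110 × 32.6 × 0.9387 = 3.396 mg/L.
Minimum DO = C_s − D_c = 8.25 − 3.396 = 4.854 mg/L.

t_c ≈ 0.347 d; D_c ≈ 3.40 mg/L; min DO ≈ 4.85 mg/L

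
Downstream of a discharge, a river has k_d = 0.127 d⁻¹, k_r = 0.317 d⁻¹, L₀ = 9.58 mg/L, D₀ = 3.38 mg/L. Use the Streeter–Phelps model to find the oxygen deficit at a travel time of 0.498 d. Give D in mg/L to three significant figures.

k_d L₀/(k_r−k_d) = 0.127×9.58/(0.317−0.127) = 1.217/0.1900 = 6.403 mg/L.
e^(−k_d t) = e^(−0.127×0.4980) = 0.9387; e^(−k_r t) = e^(−0.317×0.4980) = 0.8540.
D = 6.403 × (0.9387 − 0.8540) + 3.38 × 0.8540 = 0.5427 + 2.886 = 3.429 mg/L.

D ≈ 3.43 mg/L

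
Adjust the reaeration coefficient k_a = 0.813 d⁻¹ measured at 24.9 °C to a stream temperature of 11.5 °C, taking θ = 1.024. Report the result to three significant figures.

k_a(T₂) = k_a(T₁) · θ^(T₂−T₁) = 0.813 × 1.024^(11.5−24.9)
= 0.813 × 1.024^-13.4 = 0.813 × 0.7277 = 0.5917 d⁻¹.

k_a ≈ 0.592 d⁻¹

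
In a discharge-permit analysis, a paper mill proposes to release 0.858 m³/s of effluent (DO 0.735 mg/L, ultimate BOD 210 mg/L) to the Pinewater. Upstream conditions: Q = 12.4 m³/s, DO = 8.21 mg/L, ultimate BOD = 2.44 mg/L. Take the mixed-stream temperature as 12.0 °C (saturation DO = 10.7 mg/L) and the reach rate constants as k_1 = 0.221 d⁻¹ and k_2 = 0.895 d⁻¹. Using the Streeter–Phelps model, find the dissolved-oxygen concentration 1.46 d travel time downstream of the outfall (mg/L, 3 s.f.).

DO ≈ 7.53 mg/L

Mixed DO = (12.4×8.21 + 0.858×0.735)/(12.4+0.858) = 102.4/13.26 = 7.726 mg/L.
Mixed L₀ = (12.4×2.44 + 0.858×210)/(13.26) = 210.4/13.26 = 15.87 mg/L.
Initial deficit D₀ = C_s − DO₀ = 10.7 − 7.726 = 2.974 mg/L.
D(1.46) = [0.221×15.87/(0.895−0.221)](e^(−0.221×1.46) − e^(−0.895×1.46)) + 2.974 e^(−0.895×1.46)
= 5.204 × (0.7242 − 0.2707) + 2.974 × 0.2707 = 3.165 mg/L.
DO = 10.7 − 3.165 = 7.535 mg/L.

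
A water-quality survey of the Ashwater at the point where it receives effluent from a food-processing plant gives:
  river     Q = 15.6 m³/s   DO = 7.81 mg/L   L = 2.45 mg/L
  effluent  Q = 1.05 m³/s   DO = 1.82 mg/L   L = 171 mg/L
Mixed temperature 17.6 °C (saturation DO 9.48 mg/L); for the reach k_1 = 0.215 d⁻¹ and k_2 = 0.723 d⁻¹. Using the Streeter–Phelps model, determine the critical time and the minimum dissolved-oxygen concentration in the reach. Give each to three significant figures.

t_c ≈ 1.48 d; minimum DO ≈ 6.65 mg/L

Mixed DO = (15.6×7.81 + 1.05×1.82)/(15.6+1.05) = 123.7/16.65 = 7.432 mg/L.
Mixed L₀ = (15.6×2.45 + 1.05×171)/(16.65) = 217.8/16.65 = 13.08 mg/L.
Initial deficit D₀ = C_s − DO₀ = 9.48 − 7.432 = 2.048 mg/L.
t_c = (1/0.5080) ln[(0.723/0.215)(1 − 2.048×0.5080/(0.215×13.08))] = 1.969 × ln(2.119) = 1.478 d.
D_c = (0.215/0.723) × 13.08 × e^(−0.215×1.478) = 0.2974 × 13.08 × 0.7278 = 2.831 mg/L.
Minimum DO = 9.48 − 2.831 = 6.649 mg/L.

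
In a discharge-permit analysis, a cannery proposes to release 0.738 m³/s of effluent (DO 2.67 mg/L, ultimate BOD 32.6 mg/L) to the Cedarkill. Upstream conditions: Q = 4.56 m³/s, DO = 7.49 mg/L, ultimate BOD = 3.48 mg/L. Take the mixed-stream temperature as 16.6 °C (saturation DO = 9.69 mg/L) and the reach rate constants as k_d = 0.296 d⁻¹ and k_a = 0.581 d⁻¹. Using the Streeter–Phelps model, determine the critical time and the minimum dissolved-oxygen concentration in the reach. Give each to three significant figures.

Mixed DO = (4.56×7.49 + 0.738×2.67)/(4.56+0.738) = 36.12/5.298 = 6.819 mg/L.
Mixed L₀ = (4.56×3.48 + 0.738×32.6)/(5.298) = 39.93/5.298 = 7.536 mg/L.
Initial deficit D₀ = C_s − DO₀ = 9.69 − 6.819 = 2.871 mg/L.
t_c = (1/0.2850) ln[(0.581/0.296)(1 − 2.871×0.2850/(0.296×7.536))] = 3.509 × ln(1.243) = 0.7626 d.
D_c = (0.296/0.581) × 7.536 × e^(−0.296×0.7626) = 0.5095 × 7.536 × 0.7979 = 3.064 mg/L.
Minimum DO = 9.69 − 3.064 = 6.626 mg/L.

t_c ≈ 0.763 d; minimum DO ≈ 6.63 mg/L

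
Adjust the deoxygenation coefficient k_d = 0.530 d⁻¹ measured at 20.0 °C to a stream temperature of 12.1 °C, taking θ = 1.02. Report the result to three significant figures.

k_d(T₂) = k_d(T₁) · θ^(T₂−T₁) = 0.530 × 1.02^(12.1−20.0)
= 0.530 × 1.02^-7.90 = 0.530 × 0.8552 = 0.4532 d⁻¹.

k_d ≈ 0.453 d⁻¹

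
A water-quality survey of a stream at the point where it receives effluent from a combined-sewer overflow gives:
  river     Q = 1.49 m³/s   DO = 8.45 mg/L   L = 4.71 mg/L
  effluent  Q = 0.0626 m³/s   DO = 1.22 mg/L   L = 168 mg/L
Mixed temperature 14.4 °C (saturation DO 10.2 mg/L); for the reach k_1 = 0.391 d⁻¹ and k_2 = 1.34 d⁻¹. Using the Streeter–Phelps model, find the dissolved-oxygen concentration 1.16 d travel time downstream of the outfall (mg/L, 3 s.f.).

DO ≈ 7.80 mg/L

Mixed DO = (1.49×8.45 + 0.0626×1.22)/(1.49+0.0626) = 12.67/1.553 = 8.158 mg/L.
Mixed L₀ = (1.49×4.71 + 0.0626×168)/(1.553) = 17.53/1.553 = 11.29 mg/L.
Initial deficit D₀ = C_s − DO₀ = 10.2 − 8.158 = 2.042 mg/L.
D(1.16) = [0.391×11.29/(1.34−0.391)](e^(−0.391×1.16) − e^(−1.34×1.16)) + 2.042 e^(−1.34×1.16)
= 4.653 × (0.6354 − 0.2113) + 2.042 × 0.2113 = 2.405 mg/L.
DO = 10.2 − 2.405 = 7.795 mg/L.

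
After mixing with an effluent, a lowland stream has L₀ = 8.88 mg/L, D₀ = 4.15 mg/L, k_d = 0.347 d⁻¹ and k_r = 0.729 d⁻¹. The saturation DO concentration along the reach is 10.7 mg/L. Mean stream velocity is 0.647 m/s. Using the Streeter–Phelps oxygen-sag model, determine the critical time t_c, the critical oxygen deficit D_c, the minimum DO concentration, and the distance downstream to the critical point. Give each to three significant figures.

At the critical point dD/dt = 0, so k_d L₀ e^(−k_d t) = k_r D. Substituting D(t) from the Streeter–Phelps equation and solving for t gives
t_c = ln[(k_r/k_d)(1 − D₀(k_r−k_d)/(k_d L₀))] / (k_r−k_d).
Here k_r−k_d = 0.3820 d⁻¹ and 1 − D₀(k_r−k_d)/(k_d L₀) = 1 − 4.15×0.3820/(0.347×8.88) = 0.4855, so
t_c = ln(2.101 × 0.4855) / 0.3820 = 0.01981 / 0.3820 = 0.05187 d.
L(t_c) = L₀ e^(−k_d t_c) = 8.88 × 0.9822 = 8.722 mg/L, and at the critical point k_r D_c = k_d L, so D_c = (0.347/0.729) × 8.722 = 4.151 mg/L.
Minimum DO = C_s − D_c = 10.7 − 4.151 = 6.549 mg/L.
x_c = v t_c = 0.647 m/s × 0.05187 d × 86400 s/d = 2899 m ≈ 2.90 km.

t_c ≈ 0.0519 d; D_c ≈ 4.15 mg/L; min DO ≈ 6.55 mg/L; x_c ≈ 2.90 km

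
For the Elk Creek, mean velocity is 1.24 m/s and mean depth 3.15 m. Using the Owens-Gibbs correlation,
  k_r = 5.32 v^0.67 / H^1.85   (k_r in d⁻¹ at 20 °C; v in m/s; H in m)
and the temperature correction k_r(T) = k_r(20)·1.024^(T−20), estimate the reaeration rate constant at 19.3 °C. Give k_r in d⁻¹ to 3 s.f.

k_r(20) = 5.32 × 1.24^0.67 / 3.15^1.85 = 5.32 × 1.155 / 8.354 = 0.7356 d⁻¹.
k_r(19.3) = 0.7356 × 1.024^(19.3−20) = 0.7356 × 0.9835 = 0.7235 d⁻¹.

k_r ≈ 0.723 d⁻¹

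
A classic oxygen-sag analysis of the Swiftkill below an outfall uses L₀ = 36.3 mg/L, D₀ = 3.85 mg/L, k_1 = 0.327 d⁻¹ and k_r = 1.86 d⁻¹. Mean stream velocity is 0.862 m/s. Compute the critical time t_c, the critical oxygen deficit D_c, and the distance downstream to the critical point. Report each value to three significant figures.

t_c = [1/(k_r−k_1)] ln[(k_r/k_1)(1 − D₀(k_r−k_1)/(k_1 L₀))]
= [1/(1.86−0.327)] ln[(1.86/0.327)(1 − 3.85×1.533/(0.327×36.3))]
= (1/1.533) ln[5.688 × 0.5028] = 0.6523 × ln(2.860) = 0.6523 × 1.051 = 0.6854 d.
D_c = (k_1/k_r) L₀ e^(−k_1 t_c) = (0.327/1.86) × 36.3 × e^(−0.327×0.6854) = 0.1758 × 36.3 × 0.7992 = 5.100 mg/L.
x_c = v t_c = 0.862 m/s × 0.6854 d × 86400 s/d = 51050 m ≈ 51.0 km.

t_c ≈ 0.685 d; D_c ≈ 5.10 mg/L; x_c ≈ 51.0 km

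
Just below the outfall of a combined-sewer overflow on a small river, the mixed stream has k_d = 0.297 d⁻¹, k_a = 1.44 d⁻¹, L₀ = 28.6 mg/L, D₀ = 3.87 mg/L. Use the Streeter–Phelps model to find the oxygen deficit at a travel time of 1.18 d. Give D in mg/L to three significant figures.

k_d L₀/(k_a−k_d) = 0.297×28.6/(1.44−0.297) = 8.494/1.143 = 7.431 mg/L.
e^(−k_d t) = e^(−0.297×1.180) = 0.7044; e^(−k_a t) = e^(−1.44×1.180) = 0.1828.
D = 7.431 × (0.7044 − 0.1828) + 3.87 × 0.1828 = 3.876 + 0.7076 = 4.583 mg/L.

D ≈ 4.58 mg/L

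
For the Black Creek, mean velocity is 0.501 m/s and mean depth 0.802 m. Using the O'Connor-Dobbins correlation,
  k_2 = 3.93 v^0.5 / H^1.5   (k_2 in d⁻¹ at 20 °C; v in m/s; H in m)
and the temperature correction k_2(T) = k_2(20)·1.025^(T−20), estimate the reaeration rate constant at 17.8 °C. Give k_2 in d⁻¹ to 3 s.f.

k_2(20) = 3.93 × 0.501^0.5 / 0.802^1.5 = 3.93 × 0.7078 / 0.7182 = 3.873 d⁻¹.
k_2(17.8) = 3.873 × 1.025^(17.8−20) = 3.873 × 0.9471 = 3.668 d⁻¹.

k_2 ≈ 3.67 d⁻¹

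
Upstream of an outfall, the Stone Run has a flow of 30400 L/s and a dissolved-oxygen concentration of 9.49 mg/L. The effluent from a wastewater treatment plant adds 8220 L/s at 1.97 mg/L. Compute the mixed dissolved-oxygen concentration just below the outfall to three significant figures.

7.89 mg/L

Flow-weighted mixing: C = (Q_r C_r + Q_w C_w)/(Q_r + Q_w)
= (30400×9.49 + 8220×1.97)/(30400 + 8220) = 304700/38620 = 7.889 mg/L.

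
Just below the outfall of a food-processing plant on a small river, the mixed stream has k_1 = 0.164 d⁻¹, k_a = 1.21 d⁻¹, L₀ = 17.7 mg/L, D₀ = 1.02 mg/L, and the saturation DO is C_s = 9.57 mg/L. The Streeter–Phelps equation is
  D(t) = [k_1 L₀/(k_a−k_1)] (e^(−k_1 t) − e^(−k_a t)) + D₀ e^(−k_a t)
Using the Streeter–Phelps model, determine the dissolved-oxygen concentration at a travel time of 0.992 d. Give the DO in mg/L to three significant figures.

k_1 L₀/(k_a−k_1) = 0.164×17.7/(1.21−0.164) = 2.903/1.046 = 2.775 mg/L.
e^(−k_1 t) = e^(−0.164×0.9920) = 0.8499; e^(−k_a t) = e^(−1.21×0.9920) = 0.3011.
D = 2.775 × (0.8499 − 0.3011) + 1.02 × 0.3011 = 1.523 + 0.3071 = 1.830 mg/L.
DO = C_s − D = 9.57 − 1.830 = 7.740 mg/L.

DO ≈ 7.74 mg/L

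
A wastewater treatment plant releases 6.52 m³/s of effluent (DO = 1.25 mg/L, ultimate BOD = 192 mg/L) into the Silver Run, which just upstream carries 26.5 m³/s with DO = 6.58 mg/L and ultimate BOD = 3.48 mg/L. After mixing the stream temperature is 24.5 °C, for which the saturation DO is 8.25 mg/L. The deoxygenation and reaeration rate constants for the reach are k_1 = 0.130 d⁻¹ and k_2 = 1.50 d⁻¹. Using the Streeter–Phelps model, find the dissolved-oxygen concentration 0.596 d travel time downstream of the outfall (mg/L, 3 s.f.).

Mixed DO = (26.5×6.58 + 6.52×1.25)/(26.5+6.52) = 182.5/33.02 = 5.528 mg/L.
Mixed L₀ = (26.5×3.48 + 6.52×192)/(33.02) = 1344/33.02 = 40.70 mg/L.
Initial deficit D₀ = C_s − DO₀ = 8.25 − 5.528 = 2.722 mg/L.
D(0.596) = [0.130×40.70/(1.50−0.130)](e^(−0.130×0.596) − e^(−1.50×0.596)) + 2.722 e^(−1.50×0.596)
= 3.862 × (0.9254 − 0.4090) + 2.722 × 0.4090 = 3.108 mg/L.
DO = 8.25 − 3.108 = 5.142 mg/L.

DO ≈ 5.14 mg/L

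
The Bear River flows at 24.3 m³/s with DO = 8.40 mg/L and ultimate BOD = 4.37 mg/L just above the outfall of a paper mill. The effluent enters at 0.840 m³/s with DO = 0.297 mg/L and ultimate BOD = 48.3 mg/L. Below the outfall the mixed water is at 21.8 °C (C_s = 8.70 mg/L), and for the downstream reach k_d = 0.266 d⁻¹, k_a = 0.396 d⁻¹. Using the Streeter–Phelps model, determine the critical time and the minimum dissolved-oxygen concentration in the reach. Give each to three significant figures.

Mixed DO = (24.3×8.40 + 0.840×0.297)/(24.3+0.840) = 204.4/25.14 = 8.129 mg/L.
Mixed L₀ = (24.3×4.37 + 0.840×48.3)/(25.14) = 146.8/25.14 = 5.838 mg/L.
Initial deficit D₀ = C_s − DO₀ = 8.70 − 8.129 = 0.5707 mg/L.
t_c = (1/0.1300) ln[(0.396/0.266)(1 − 0.5707×0.1300/(0.266×5.838))] = 7.692 × ln(1.418) = 2.684 d.
D_c = (0.266/0.396) × 5.838 × e^(−0.266×2.684) = 0.6717 × 5.838 × 0.4897 = 1.920 mg/L.
Minimum DO = 8.70 − 1.920 = 6.780 mg/L.

t_c ≈ 2.68 d; minimum DO ≈ 6.78 mg/L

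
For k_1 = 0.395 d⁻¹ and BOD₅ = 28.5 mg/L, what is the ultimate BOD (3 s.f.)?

BOD₅ = L₀(1 − e^(−5k_1)) ⇒ L₀ = BOD₅ / (1 − e^(−5×0.395))
= 28.5 / (1 − 0.1388) = 28.5 / 0.8612 = 33.09 mg/L.

L₀ ≈ 33.1 mg/L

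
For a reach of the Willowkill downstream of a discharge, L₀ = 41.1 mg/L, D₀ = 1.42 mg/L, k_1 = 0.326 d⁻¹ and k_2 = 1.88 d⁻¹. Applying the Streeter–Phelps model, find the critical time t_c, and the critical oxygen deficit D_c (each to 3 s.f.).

t_c ≈ 1.01 d; D_c ≈ 5.12 mg/L

At the critical point dD/dt = 0, so k_1 L₀ e^(−k_1 t) = k_2 D. Substituting D(t) from the Streeter–Phelps equation and solving for t gives
t_c = ln[(k_2/k_1)(1 − D₀(k_2−k_1)/(k_1 L₀))] / (k_2−k_1).
Here k_2−k_1 = 1.554 d⁻¹ and 1 − D₀(k_2−k_1)/(k_1 L₀) = 1 − 1.42×1.554/(0.326×41.1) = 0.8353, so
t_c = ln(5.767 × 0.8353) / 1.554 = 1.572 / 1.554 = 1.012 d.
D_c = (k_1/k_2) L₀ e^(−k_1 t_c) = (0.326/1.88) × 41.1 × e^(−0.326×1.012) = 0.1734 × 41.1 × 0.7191 = 5.125 mg/L.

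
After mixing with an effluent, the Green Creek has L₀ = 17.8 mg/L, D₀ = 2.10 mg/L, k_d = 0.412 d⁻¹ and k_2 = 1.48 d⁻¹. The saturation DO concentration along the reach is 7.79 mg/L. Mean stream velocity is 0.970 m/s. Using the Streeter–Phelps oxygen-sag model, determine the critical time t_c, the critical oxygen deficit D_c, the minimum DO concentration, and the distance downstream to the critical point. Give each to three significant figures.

t_c ≈ 0.856 d; D_c ≈ 3.48 mg/L; min DO ≈ 4.31 mg/L; x_c ≈ 71.7 km

With k_2/k_d = 3.592 and 1 − D₀(k_2−k_d)/(k_d L₀) = 0.6942,
t_c = ln(3.592 × 0.6942) / (1.48 − 0.412) = ln(2.494) / 1.068 = 0.9137/1.068 = 0.8556 d.
D_c = (k_d/k_2) L₀ e^(−k_d t_c) = (0.412/1.48) × 17.8 × e^(−0.412×0.8556) = 0.2784 × 17.8 × 0.7029 = 3.483 mg/L.
Minimum DO = C_s − D_c = 7.79 − 3.483 = 4.307 mg/L.
x_c = v t_c = 0.970 m/s × 0.8556 d × 86400 s/d = 71700 m ≈ 71.7 km.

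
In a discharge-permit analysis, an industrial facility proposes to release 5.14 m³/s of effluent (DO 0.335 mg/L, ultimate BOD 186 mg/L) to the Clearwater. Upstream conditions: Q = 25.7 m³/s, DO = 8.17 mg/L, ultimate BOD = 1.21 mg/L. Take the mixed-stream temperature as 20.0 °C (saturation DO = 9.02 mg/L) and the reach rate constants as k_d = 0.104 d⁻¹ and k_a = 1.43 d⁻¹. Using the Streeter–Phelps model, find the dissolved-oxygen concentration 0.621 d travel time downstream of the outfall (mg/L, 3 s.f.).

Mixed DO = (25.7×8.17 + 5.14×0.335)/(25.7+5.14) = 211.7/30.84 = 6.864 mg/L.
Mixed L₀ = (25.7×1.21 + 5.14×186)/(30.84) = 987.1/30.84 = 32.01 mg/L.
Initial deficit D₀ = C_s − DO₀ = 9.02 − 6.864 = 2.156 mg/L.
D(0.621) = [0.104×32.01/(1.43−0.104)](e^(−0.104×0.621) − e^(−1.43×0.621)) + 2.156 e^(−1.43×0.621)
= 2.510 × (0.9375 − 0.4115) + 2.156 × 0.4115 = 2.208 mg/L.
DO = 9.02 − 2.208 = 6.812 mg/L.

DO ≈ 6.81 mg/L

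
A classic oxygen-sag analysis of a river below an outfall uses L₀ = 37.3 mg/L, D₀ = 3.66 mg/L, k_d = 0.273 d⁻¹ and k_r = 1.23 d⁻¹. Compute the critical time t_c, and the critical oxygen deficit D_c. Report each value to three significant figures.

With k_r/k_d = 4.505 and 1 − D₀(k_r−k_d)/(k_d L₀) = 0.6560,
t_c = ln(4.505 × 0.6560) / (1.23 − 0.273) = ln(2.956) / 0.9570 = 1.084/0.9570 = 1.132 d.
L(t_c) = L₀ e^(−k_d t_c) = 37.3 × 0.7341 = 27.38 mg/L, and at the critical point k_r D_c = k_d L, so D_c = (0.273/1.23) × 27.38 = 6.077 mg/L.

t_c ≈ 1.13 d; D_c ≈ 6.08 mg/L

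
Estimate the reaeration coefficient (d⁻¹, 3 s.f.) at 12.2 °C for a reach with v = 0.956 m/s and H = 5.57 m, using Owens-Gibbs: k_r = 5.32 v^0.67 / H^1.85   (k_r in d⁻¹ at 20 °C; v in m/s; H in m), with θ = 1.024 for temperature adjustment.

k_r(20) = 5.32 × 0.956^0.67 / 5.57^1.85 = 5.32 × 0.9703 / 23.98 = 0.2153 d⁻¹.
k_r(12.2) = 0.2153 × 1.024^(12.2−20) = 0.2153 × 0.8311 = 0.1789 d⁻¹.

k_r ≈ 0.179 d⁻¹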